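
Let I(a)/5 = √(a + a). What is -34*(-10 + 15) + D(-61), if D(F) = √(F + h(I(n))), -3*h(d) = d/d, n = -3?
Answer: -170 + 2*I*√138/3 ≈ -170.0 + 7.8316*I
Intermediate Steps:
I(a) = 5*√2*√a (I(a) = 5*√(a + a) = 5*√(2*a) = 5*(√2*√a) = 5*√2*√a)
h(d) = -⅓ (h(d) = -d/(3*d) = -⅓*1 = -⅓)
D(F) = √(-⅓ + F) (D(F) = √(F - ⅓) = √(-⅓ + F))
-34*(-10 + 15) + D(-61) = -34*(-10 + 15) + √(-3 + 9*(-61))/3 = -34*5 + √(-3 - 549)/3 = -170 + √(-552)/3 = -170 + (2*I*√138)/3 = -170 + 2*I*√138/3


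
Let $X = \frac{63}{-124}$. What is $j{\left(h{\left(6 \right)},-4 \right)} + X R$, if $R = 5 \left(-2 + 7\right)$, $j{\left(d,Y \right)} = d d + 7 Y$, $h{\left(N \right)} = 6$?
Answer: $- \frac{583}{124} \approx -4.7016$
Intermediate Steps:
$X = - \frac{63}{124}$ ($X = 63 \left(- \frac{1}{124}\right) = - \frac{63}{124} \approx -0.50806$)
$j{\left(d,Y \right)} = d^{2} + 7 Y$
$R = 25$ ($R = 5 \cdot 5 = 25$)
$j{\left(h{\left(6 \right)},-4 \right)} + X R = \left(6^{2} + 7 \left(-4\right)\right) - \frac{1575}{124} = \left(36 - 28\right) - \frac{1575}{124} = 8 - \frac{1575}{124} = - \frac{583}{124}$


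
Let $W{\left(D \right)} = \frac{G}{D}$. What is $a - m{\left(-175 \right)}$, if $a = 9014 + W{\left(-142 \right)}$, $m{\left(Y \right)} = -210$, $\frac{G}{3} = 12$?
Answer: $\frac{654886}{71} \approx 9223.8$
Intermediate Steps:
$G = 36$ ($G = 3 \cdot 12 = 36$)
$W{\left(D \right)} = \frac{36}{D}$
$a = \frac{639976}{71}$ ($a = 9014 + \frac{36}{-142} = 9014 + 36 \left(- \frac{1}{142}\right) = 9014 - \frac{18}{71} = \frac{639976}{71} \approx 9013.8$)
$a - m{\left(-175 \right)} = \frac{639976}{71} - -210 = \frac{639976}{71} + 210 = \frac{654886}{71}$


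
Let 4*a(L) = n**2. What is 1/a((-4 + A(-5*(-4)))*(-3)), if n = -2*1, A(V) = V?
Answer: 1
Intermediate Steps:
n = -2
a(L) = 1 (a(L) = (1/4)*(-2)**2 = (1/4)*4 = 1)
1/a((-4 + A(-5*(-4)))*(-3)) = 1/1 = 1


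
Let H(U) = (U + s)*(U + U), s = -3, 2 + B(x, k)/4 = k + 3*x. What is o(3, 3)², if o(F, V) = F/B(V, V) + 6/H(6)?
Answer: 841/14400 ≈ 0.058403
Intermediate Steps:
B(x, k) = -8 + 4*k + 12*x (B(x, k) = -8 + 4*(k + 3*x) = -8 + (4*k + 12*x) = -8 + 4*k + 12*x)
H(U) = 2*U*(-3 + U) (H(U) = (U - 3)*(U + U) = (-3 + U)*(2*U) = 2*U*(-3 + U))
o(F, V) = ⅙ + F/(-8 + 16*V) (o(F, V) = F/(-8 + 4*V + 12*V) + 6/((2*6*(-3 + 6))) = F/(-8 + 16*V) + 6/((2*6*3)) = F/(-8 + 16*V) + 6/36 = F/(-8 + 16*V) + 6*(1/36) = F/(-8 + 16*V) + ⅙ = ⅙ + F/(-8 + 16*V))
o(3, 3)² = ((-4 + 3*3 + 8*3)/(24*(-1 + 2*3)))² = ((-4 + 9 + 24)/(24*(-1 + 6)))² = ((1/24)*29/5)² = ((1/24)*(⅕)*29)² = (29/120)² = 841/14400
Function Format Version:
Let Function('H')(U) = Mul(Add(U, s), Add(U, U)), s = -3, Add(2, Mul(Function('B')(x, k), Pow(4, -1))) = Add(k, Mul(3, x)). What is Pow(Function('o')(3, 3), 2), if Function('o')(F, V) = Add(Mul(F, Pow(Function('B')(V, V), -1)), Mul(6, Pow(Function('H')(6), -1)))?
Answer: Rational(841, 14400) ≈ 0.058403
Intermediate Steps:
Function('B')(x, k) = Add(-8, Mul(4, k), Mul(12, x)) (Function('B')(x, k) = Add(-8, Mul(4, Add(k, Mul(3, x)))) = Add(-8, Add(Mul(4, k), Mul(12, x))) = Add(-8, Mul(4, k), Mul(12, x)))
Function('H')(U) = Mul(2, U, Add(-3, U)) (Function('H')(U) = Mul(Add(U, -3), Add(U, U)) = Mul(Add(-3, U), Mul(2, U)) = Mul(2, U, Add(-3, U)))
Function('o')(F, V) = Add(Rational(1, 6), Mul(F, Pow(Add(-8, Mul(16, V)), -1))) (Function('o')(F, V) = Add(Mul(F, Pow(Add(-8, Mul(4, V), Mul(12, V)), -1)), Mul(6, Pow(Mul(2, 6, Add(-3, 6)), -1))) = Add(Mul(F, Pow(Add(-8, Mul(16, V)), -1)), Mul(6, Pow(Mul(2, 6, 3), -1))) = Add(Mul(F, Pow(Add(-8, Mul(16, V)), -1)), Mul(6, Pow(36, -1))) = Add(Mul(F, Pow(Add(-8, Mul(16, V)), -1)), Mul(6, Rational(1, 36))) = Add(Mul(F, Pow(Add(-8, Mul(16, V)), -1)), Rational(1, 6)) = Add(Rational(1, 6), Mul(F, Pow(Add(-8, Mul(16, V)), -1))))
Pow(Function('o')(3, 3), 2) = Pow(Mul(Rational(1, 24), Pow(Add(-1, Mul(2, 3)), -1), Add(-4, Mul(3, 3), Mul(8, 3))), 2) = Pow(Mul(Rational(1, 24), Pow(Add(-1, 6), -1), Add(-4, 9, 24)), 2) = Pow(Mul(Rational(1, 24), Pow(5, -1), 29), 2) = Pow(Mul(Rational(1, 24), Rational(1, 5), 29), 2) = Pow(Rational(29, 120), 2) = Rational(841, 14400)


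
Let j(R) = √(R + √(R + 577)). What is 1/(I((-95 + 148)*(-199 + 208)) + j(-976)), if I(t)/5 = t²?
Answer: 1/(1137645 + √(-976 + I*√399)) ≈ 8.7901e-7 - 2.4e-11*I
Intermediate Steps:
I(t) = 5*t²
j(R) = √(R + √(577 + R))
1/(I((-95 + 148)*(-199 + 208)) + j(-976)) = 1/(5*((-95 + 148)*(-199 + 208))² + √(-976 + √(577 - 976))) = 1/(5*(53*9)² + √(-976 + √(-399))) = 1/(5*477² + √(-976 + I*√399)) = 1/(5*227529 + √(-976 + I*√399)) = 1/(1137645 + √(-976 + I*√399))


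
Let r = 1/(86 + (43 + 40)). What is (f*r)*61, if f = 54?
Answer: 3294/169 ≈ 19.491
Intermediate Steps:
r = 1/169 (r = 1/(86 + 83) = 1/169 ≈ 0.0059172)
(f*r)*61 = (54*(1/169))*61 = (54/169)*61 = 3294/169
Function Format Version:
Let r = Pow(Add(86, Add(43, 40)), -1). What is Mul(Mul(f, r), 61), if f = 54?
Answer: Rational(3294, 169) ≈ 19.491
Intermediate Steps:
r = Rational(1, 169) (r = Pow(Add(86, 83), -1) = Pow(169, -1) = Rational(1, 169) ≈ 0.0059172)
Mul(Mul(f, r), 61) = Mul(Mul(54, Rational(1, 169)), 61) = Mul(Rational(54, 169), 61) = Rational(3294, 169)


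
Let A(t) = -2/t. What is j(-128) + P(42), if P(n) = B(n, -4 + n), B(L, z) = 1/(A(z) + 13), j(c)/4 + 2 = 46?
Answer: 43315/246 ≈ 176.08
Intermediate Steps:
j(c) = 176 (j(c) = -8 + 4*46 = -8 + 184 = 176)
B(L, z) = 1/(13 - 2/z) (B(L, z) = 1/(-2/z + 13) = 1/(13 - 2/z))
P(n) = (-4 + n)/(-54 + 13*n) (P(n) = (-4 + n)/(-2 + 13*(-4 + n)) = (-4 + n)/(-2 + (-52 + 13*n)) = (-4 + n)/(-54 + 13*n))
j(-128) + P(42) = 176 + (-4 + 42)/(-54 + 13*42) = 176 + 38/(-54 + 546) = 176 + 38/492 = 176 + (1/492)*38 = 176 + 19/246 = 43315/246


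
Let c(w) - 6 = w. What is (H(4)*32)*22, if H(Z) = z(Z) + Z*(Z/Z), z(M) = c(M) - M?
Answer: 7040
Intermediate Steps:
c(w) = 6 + w
z(M) = 6 (z(M) = (6 + M) - M = 6)
H(Z) = 6 + Z (H(Z) = 6 + Z*(Z/Z) = 6 + Z*1 = 6 + Z)
(H(4)*32)*22 = ((6 + 4)*32)*22 = (10*32)*22 = 320*22 = 7040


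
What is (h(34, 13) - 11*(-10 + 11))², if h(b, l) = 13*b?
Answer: 185761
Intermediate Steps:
(h(34, 13) - 11*(-10 + 11))² = (13*34 - 11*(-10 + 11))² = (442 - 11*1)² = (442 - 11)² = 431² = 185761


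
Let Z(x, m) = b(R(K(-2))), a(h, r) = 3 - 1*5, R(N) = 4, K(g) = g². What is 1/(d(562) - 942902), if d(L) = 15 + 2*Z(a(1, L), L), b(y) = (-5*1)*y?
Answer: -1/942927 ≈ -1.0605e-6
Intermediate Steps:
a(h, r) = -2 (a(h, r) = 3 - 5 = -2)
b(y) = -5*y
Z(x, m) = -20 (Z(x, m) = -5*4 = -20)
d(L) = -25 (d(L) = 15 + 2*(-20) = 15 - 40 = -25)
1/(d(562) - 942902) = 1/(-25 - 942902) = 1/(-942927) = -1/942927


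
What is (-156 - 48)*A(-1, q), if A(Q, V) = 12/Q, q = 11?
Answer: 2448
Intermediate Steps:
(-156 - 48)*A(-1, q) = (-156 - 48)*(12/(-1)) = -2448*(-1) = -204*(-12) = 2448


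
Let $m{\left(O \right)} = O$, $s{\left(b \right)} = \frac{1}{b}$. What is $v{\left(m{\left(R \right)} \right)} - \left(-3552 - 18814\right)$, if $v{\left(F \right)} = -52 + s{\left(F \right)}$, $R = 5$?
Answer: $\frac{111571}{5} \approx 22314.0$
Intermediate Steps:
$v{\left(F \right)} = -52 + \frac{1}{F}$
$v{\left(m{\left(R \right)} \right)} - \left(-3552 - 18814\right) = \left(-52 + \frac{1}{5}\right) - \left(-3552 - 18814\right) = \left(-52 + \frac{1}{5}\right) - -22366 = - \frac{259}{5} + 22366 = \frac{111571}{5}$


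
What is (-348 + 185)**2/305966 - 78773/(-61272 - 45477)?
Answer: 26938073899/32661564534 ≈ 0.82476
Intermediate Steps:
(-348 + 185)**2/305966 - 78773/(-61272 - 45477) = (-163)**2*(1/305966) - 78773/(-106749) = 26569*(1/305966) - 78773*(-1/106749) = 26569/305966 + 78773/106749 = 26938073899/32661564534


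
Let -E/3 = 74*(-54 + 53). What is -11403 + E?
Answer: -11181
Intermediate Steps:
E = 222 (E = -222*(-54 + 53) = -222*(-1) = -3*(-74) = 222)
-11403 + E = -11403 + 222 = -11181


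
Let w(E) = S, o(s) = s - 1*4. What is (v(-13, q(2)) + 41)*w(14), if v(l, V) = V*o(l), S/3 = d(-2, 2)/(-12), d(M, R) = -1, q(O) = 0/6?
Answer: 41/4 ≈ 10.250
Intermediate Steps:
o(s) = -4 + s (o(s) = s - 4 = -4 + s)
q(O) = 0 (q(O) = 0*(⅙) = 0)
S = ¼ (S = 3*(-1/(-12)) = 3*(-1*(-1/12)) = 3*(1/12) = ¼ ≈ 0.25000)
v(l, V) = V*(-4 + l)
w(E) = ¼
(v(-13, q(2)) + 41)*w(14) = (0*(-4 - 13) + 41)*(¼) = (0*(-17) + 41)*(¼) = (0 + 41)*(¼) = 41*(¼) = 41/4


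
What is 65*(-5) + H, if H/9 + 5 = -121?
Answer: -1459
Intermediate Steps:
H = -1134 (H = -45 + 9*(-121) = -45 - 1089 = -1134)
65*(-5) + H = 65*(-5) - 1134 = -325 - 1134 = -1459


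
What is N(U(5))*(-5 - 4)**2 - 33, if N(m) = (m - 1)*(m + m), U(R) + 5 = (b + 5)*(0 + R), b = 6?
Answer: 396867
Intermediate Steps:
U(R) = -5 + 11*R (U(R) = -5 + (6 + 5)*(0 + R) = -5 + 11*R)
N(m) = 2*m*(-1 + m) (N(m) = (-1 + m)*(2*m) = 2*m*(-1 + m))
N(U(5))*(-5 - 4)**2 - 33 = (2*(-5 + 11*5)*(-1 + (-5 + 11*5)))*(-5 - 4)**2 - 33 = (2*(-5 + 55)*(-1 + (-5 + 55)))*(-9)**2 - 33 = (2*50*(-1 + 50))*81 - 33 = (2*50*49)*81 - 33 = 4900*81 - 33 = 396900 - 33 = 396867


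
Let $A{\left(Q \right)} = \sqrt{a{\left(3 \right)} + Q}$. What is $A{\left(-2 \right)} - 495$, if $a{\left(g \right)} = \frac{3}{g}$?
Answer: $-495 + i \approx -495.0 + 1.0 i$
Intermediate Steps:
$A{\left(Q \right)} = \sqrt{1 + Q}$ ($A{\left(Q \right)} = \sqrt{\frac{3}{3} + Q} = \sqrt{3 \cdot \frac{1}{3} + Q} = \sqrt{1 + Q}$)
$A{\left(-2 \right)} - 495 = \sqrt{1 - 2} - 495 = \sqrt{-1} - 495 = i - 495 = -495 + i$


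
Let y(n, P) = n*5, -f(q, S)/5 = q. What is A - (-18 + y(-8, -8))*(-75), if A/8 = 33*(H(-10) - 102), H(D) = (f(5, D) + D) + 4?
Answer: -39462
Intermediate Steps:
f(q, S) = -5*q
H(D) = -21 + D (H(D) = (-5*5 + D) + 4 = (-25 + D) + 4 = -21 + D)
y(n, P) = 5*n
A = -35112 (A = 8*(33*((-21 - 10) - 102)) = 8*(33*(-31 - 102)) = 8*(33*(-133)) = 8*(-4389) = -35112)
A - (-18 + y(-8, -8))*(-75) = -35112 - (-18 + 5*(-8))*(-75) = -35112 - (-18 - 40)*(-75) = -35112 - (-58)*(-75) = -35112 - 1*4350 = -35112 - 4350 = -39462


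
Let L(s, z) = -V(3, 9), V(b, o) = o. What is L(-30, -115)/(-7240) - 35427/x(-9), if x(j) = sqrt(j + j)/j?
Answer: 9/7240 - 106281*I*sqrt(2)/2 ≈ 0.0012431 - 75152.0*I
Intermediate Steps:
x(j) = sqrt(2)/sqrt(j) (x(j) = sqrt(2*j)/j = (sqrt(2)*sqrt(j))/j = sqrt(2)/sqrt(j))
L(s, z) = -9 (L(s, z) = -1*9 = -9)
L(-30, -115)/(-7240) - 35427/x(-9) = -9/(-7240) - 35427*3*I*sqrt(2)/2 = -9*(-1/7240) - 35427*3*I*sqrt(2)/2 = 9/7240 - 35427*3*I*sqrt(2)/2 = 9/7240 - 106281*I*sqrt(2)/2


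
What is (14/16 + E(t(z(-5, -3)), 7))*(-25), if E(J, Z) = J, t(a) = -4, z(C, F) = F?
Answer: 625/8 ≈ 78.125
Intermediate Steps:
(14/16 + E(t(z(-5, -3)), 7))*(-25) = (14/16 - 4)*(-25) = (14*(1/16) - 4)*(-25) = (7/8 - 4)*(-25) = -25/8*(-25) = 625/8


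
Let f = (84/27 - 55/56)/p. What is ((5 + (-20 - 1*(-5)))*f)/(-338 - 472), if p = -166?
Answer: -1073/6776784 ≈ -0.00015833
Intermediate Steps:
f = -1073/83664 (f = (84/27 - 55/56)/(-166) = (84*(1/27) - 55*1/56)*(-1/166) = (28/9 - 55/56)*(-1/166) = (1073/504)*(-1/166) = -1073/83664 ≈ -0.012825)
((5 + (-20 - 1*(-5)))*f)/(-338 - 472) = ((5 + (-20 - 1*(-5)))*(-1073/83664))/(-338 - 472) = ((5 + (-20 + 5))*(-1073/83664))/(-810) = -(5 - 15)*(-1073)/(810*83664) = -(-1)*(-1073)/(81*83664) = -1/810*5365/41832 = -1073/6776784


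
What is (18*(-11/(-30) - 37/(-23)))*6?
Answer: 24534/115 ≈ 213.34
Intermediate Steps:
(18*(-11/(-30) - 37/(-23)))*6 = (18*(-11*(-1/30) - 37*(-1/23)))*6 = (18*(11/30 + 37/23))*6 = (18*(1363/690))*6 = (4089/115)*6 = 24534/115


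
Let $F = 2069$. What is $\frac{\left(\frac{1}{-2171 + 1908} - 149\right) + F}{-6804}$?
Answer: $- \frac{72137}{255636} \approx -0.28219$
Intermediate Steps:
$\frac{\left(\frac{1}{-2171 + 1908} - 149\right) + F}{-6804} = \frac{\left(\frac{1}{-2171 + 1908} - 149\right) + 2069}{-6804} = \left(\left(\frac{1}{-263} - 149\right) + 2069\right) \left(- \frac{1}{6804}\right) = \left(\left(- \frac{1}{263} - 149\right) + 2069\right) \left(- \frac{1}{6804}\right) = \left(- \frac{39188}{263} + 2069\right) \left(- \frac{1}{6804}\right) = \frac{504959}{263} \left(- \frac{1}{6804}\right) = - \frac{72137}{255636}$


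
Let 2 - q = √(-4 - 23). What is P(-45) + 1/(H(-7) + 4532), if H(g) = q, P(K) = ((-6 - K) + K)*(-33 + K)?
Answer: 9620766178/20557183 + 3*I*√3/20557183 ≈ 468.0 + 2.5277e-7*I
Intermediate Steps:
q = 2 - 3*I*√3 (q = 2 - √(-4 - 23) = 2 - √(-27) = 2 - 3*I*√3 ≈ 2.0 - 5.1962*I)
P(K) = 198 - 6*K (P(K) = -6*(-33 + K) = 198 - 6*K)
H(g) = 2 - 3*I*√3
P(-45) + 1/(H(-7) + 4532) = (198 - 6*(-45)) + 1/((2 - 3*I*√3) + 4532) = (198 + 270) + 1/(4534 - 3*I*√3) = 468 + 1/(4534 - 3*I*√3)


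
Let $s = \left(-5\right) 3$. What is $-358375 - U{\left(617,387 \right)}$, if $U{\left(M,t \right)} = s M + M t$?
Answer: $-587899$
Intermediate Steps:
$s = -15$
$U{\left(M,t \right)} = - 15 M + M t$
$-358375 - U{\left(617,387 \right)} = -358375 - 617 \left(-15 + 387\right) = -358375 - 617 \cdot 372 = -358375 - 229524 = -587899$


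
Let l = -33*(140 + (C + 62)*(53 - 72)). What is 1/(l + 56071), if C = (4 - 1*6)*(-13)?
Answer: 1/106627 ≈ 9.3785e-6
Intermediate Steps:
C = 26 (C = (4 - 6)*(-13) = -2*(-13) = 26)
l = 50556 (l = -33*(140 + (26 + 62)*(53 - 72)) = -33*(140 + 88*(-19)) = -33*(140 - 1672) = -33*(-1532) = 50556)
1/(l + 56071) = 1/(50556 + 56071) = 1/106627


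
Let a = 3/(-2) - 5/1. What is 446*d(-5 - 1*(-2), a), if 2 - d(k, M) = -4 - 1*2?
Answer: 3568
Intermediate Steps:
a = -13/2 (a = 3*(-1/2) - 5*1 = -3/2 - 5 = -13/2 ≈ -6.5000)
d(k, M) = 8 (d(k, M) = 2 - (-4 - 1*2) = 2 - (-4 - 2) = 2 - 1*(-6) = 2 + 6 = 8)
446*d(-5 - 1*(-2), a) = 446*8 = 3568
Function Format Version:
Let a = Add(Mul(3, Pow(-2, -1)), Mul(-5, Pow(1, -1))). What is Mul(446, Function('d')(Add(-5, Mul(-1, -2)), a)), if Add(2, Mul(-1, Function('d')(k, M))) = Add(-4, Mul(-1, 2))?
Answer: 3568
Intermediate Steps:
a = Rational(-13, 2) (a = Add(Mul(3, Rational(-1, 2)), Mul(-5, 1)) = Add(Rational(-3, 2), -5) = Rational(-13, 2) ≈ -6.5000)
Function('d')(k, M) = 8 (Function('d')(k, M) = Add(2, Mul(-1, Add(-4, Mul(-1, 2)))) = Add(2, Mul(-1, Add(-4, -2))) = Add(2, Mul(-1, -6)) = Add(2, 6) = 8)
Mul(446, Function('d')(Add(-5, Mul(-1, -2)), a)) = Mul(446, 8) = 3568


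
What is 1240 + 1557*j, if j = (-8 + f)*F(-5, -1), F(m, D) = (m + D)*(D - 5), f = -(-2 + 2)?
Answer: -447176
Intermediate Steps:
f = 0 (f = -1*0 = 0)
F(m, D) = (-5 + D)*(D + m) (F(m, D) = (D + m)*(-5 + D) = (-5 + D)*(D + m))
j = -288 (j = (-8 + 0)*((-1)**2 - 5*(-1) - 5*(-5) - 1*(-5)) = -8*(1 + 5 + 25 + 5) = -8*36 = -288)
1240 + 1557*j = 1240 + 1557*(-288) = 1240 - 448416 = -447176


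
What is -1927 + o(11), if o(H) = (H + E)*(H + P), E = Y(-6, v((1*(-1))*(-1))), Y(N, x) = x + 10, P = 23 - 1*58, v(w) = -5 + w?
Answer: -2335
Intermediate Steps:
P = -35 (P = 23 - 58 = -35)
Y(N, x) = 10 + x
E = 6 (E = 10 + (-5 + (1*(-1))*(-1)) = 10 + (-5 - 1*(-1)) = 10 + (-5 + 1) = 10 - 4 = 6)
o(H) = (-35 + H)*(6 + H) (o(H) = (H + 6)*(H - 35) = (6 + H)*(-35 + H) = (-35 + H)*(6 + H))
-1927 + o(11) = -1927 + (-210 + 11² - 29*11) = -1927 + (-210 + 121 - 319) = -1927 - 408 = -2335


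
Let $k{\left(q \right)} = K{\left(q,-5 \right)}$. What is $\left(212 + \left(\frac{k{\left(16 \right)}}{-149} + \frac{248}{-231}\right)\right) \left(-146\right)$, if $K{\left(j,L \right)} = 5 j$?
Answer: $- \frac{1057243816}{34419} \approx -30717.0$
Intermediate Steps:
$k{\left(q \right)} = 5 q$
$\left(212 + \left(\frac{k{\left(16 \right)}}{-149} + \frac{248}{-231}\right)\right) \left(-146\right) = \left(212 + \left(\frac{5 \cdot 16}{-149} + \frac{248}{-231}\right)\right) \left(-146\right) = \left(212 + \left(80 \left(- \frac{1}{149}\right) + 248 \left(- \frac{1}{231}\right)\right)\right) \left(-146\right) = \left(212 - \frac{55432}{34419}\right) \left(-146\right) = \frac{7241396}{34419} \left(-146\right) = - \frac{1057243816}{34419}$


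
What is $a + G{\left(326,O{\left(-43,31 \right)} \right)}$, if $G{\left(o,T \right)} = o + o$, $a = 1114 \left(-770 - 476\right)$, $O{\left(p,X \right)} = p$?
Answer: $-1387392$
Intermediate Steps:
$a = -1388044$ ($a = 1114 \left(-1246\right) = -1388044$)
$G{\left(o,T \right)} = 2 o$
$a + G{\left(326,O{\left(-43,31 \right)} \right)} = -1388044 + 2 \cdot 326 = -1388044 + 652 = -1387392$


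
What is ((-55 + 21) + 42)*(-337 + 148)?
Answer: -1512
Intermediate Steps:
((-55 + 21) + 42)*(-337 + 148) = (-34 + 42)*(-189) = 8*(-189) = -1512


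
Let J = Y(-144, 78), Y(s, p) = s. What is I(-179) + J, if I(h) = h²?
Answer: 31897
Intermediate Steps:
J = -144
I(-179) + J = (-179)² - 144 = 32041 - 144 = 31897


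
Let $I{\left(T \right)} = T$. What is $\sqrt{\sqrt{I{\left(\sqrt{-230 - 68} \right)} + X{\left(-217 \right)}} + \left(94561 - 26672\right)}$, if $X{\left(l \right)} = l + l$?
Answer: $\sqrt{67889 + \sqrt{-434 + i \sqrt{298}}} \approx 260.56 + 0.04 i$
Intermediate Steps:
$X{\left(l \right)} = 2 l$
$\sqrt{\sqrt{I{\left(\sqrt{-230 - 68} \right)} + X{\left(-217 \right)}} + \left(94561 - 26672\right)} = \sqrt{\sqrt{\sqrt{-230 - 68} + 2 \left(-217\right)} + \left(94561 - 26672\right)} = \sqrt{\sqrt{\sqrt{-298} - 434} + 67889} = \sqrt{\sqrt{i \sqrt{298} - 434} + 67889} = \sqrt{\sqrt{-434 + i \sqrt{298}} + 67889} = \sqrt{67889 + \sqrt{-434 + i \sqrt{298}}}$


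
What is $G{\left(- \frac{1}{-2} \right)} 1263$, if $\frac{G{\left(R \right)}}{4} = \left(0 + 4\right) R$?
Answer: $10104$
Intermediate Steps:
$G{\left(R \right)} = 16 R$ ($G{\left(R \right)} = 4 \left(0 + 4\right) R = 4 \cdot 4 R = 16 R$)
$G{\left(- \frac{1}{-2} \right)} 1263 = 16 \left(- \frac{1}{-2}\right) 1263 = 16 \left(\left(-1\right) \left(- \frac{1}{2}\right)\right) 1263 = 16 \cdot \frac{1}{2} \cdot 1263 = 8 \cdot 1263 = 10104$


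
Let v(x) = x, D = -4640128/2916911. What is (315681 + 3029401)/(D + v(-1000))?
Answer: -4878653240851/1460775564 ≈ -3339.8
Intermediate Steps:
D = -4640128/2916911 (D = -4640128*1/2916911 = -4640128/2916911 ≈ -1.5908)
(315681 + 3029401)/(D + v(-1000)) = (315681 + 3029401)/(-4640128/2916911 - 1000) = 3345082/(-2921551128/2916911) = 3345082*(-2916911/2921551128) = -4878653240851/1460775564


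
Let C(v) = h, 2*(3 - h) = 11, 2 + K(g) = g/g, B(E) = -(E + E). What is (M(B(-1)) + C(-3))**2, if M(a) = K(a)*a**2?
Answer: 169/4 ≈ 42.250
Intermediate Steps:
B(E) = -2*E
K(g) = -1 (K(g) = -2 + g/g = -2 + 1 = -1)
h = -5/2 (h = 3 - 1/2*11 = 3 - 11/2 = -5/2 ≈ -2.5000)
C(v) = -5/2
M(a) = -a**2
(M(B(-1)) + C(-3))**2 = (-(-2*(-1))**2 - 5/2)**2 = (-1*2**2 - 5/2)**2 = (-1*4 - 5/2)**2 = (-4 - 5/2)**2 = (-13/2)**2 = 169/4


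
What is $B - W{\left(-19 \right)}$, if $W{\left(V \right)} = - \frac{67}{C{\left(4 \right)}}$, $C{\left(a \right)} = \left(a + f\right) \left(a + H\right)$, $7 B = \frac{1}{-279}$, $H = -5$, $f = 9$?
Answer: $- \frac{130864}{25389} \approx -5.1544$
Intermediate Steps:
$B = - \frac{1}{1953}$ ($B = \frac{1}{7 \left(-279\right)} = \frac{1}{7} \left(- \frac{1}{279}\right) = - \frac{1}{1953} \approx -0.00051203$)
$C{\left(a \right)} = \left(-5 + a\right) \left(9 + a\right)$ ($C{\left(a \right)} = \left(a + 9\right) \left(a - 5\right) = \left(9 + a\right) \left(-5 + a\right) = \left(-5 + a\right) \left(9 + a\right)$)
$W{\left(V \right)} = \frac{67}{13}$ ($W{\left(V \right)} = - \frac{67}{-45 + 4^{2} + 4 \cdot 4} = - \frac{67}{-45 + 16 + 16} = - \frac{67}{-13} = \left(-67\right) \left(- \frac{1}{13}\right) = \frac{67}{13}$)
$B - W{\left(-19 \right)} = - \frac{1}{1953} - \frac{67}{13} = - \frac{130864}{25389}$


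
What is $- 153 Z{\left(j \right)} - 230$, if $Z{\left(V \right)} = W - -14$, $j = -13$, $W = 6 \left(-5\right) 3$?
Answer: $11398$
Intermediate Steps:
$W = -90$ ($W = \left(-30\right) 3 = -90$)
$Z{\left(V \right)} = -76$ ($Z{\left(V \right)} = -90 - -14 = -90 + 14 = -76$)
$- 153 Z{\left(j \right)} - 230 = \left(-153\right) \left(-76\right) - 230 = 11628 - 230 = 11398$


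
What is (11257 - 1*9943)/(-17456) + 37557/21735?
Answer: 11611763/7026040 ≈ 1.6527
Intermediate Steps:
(11257 - 1*9943)/(-17456) + 37557/21735 = (11257 - 9943)*(-1/17456) + 37557*(1/21735) = 1314*(-1/17456) + 1391/805 = -657/8728 + 1391/805 = 11611763/7026040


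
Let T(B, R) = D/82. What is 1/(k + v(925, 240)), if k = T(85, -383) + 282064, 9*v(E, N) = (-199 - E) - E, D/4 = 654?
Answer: 123/34669793 ≈ 3.5478e-6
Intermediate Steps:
D = 2616 (D = 4*654 = 2616)
T(B, R) = 1308/41 (T(B, R) = 2616/82 = 2616*(1/82) = 1308/41)
v(E, N) = -199/9 - 2*E/9 (v(E, N) = ((-199 - E) - E)/9 = (-199 - 2*E)/9 = -199/9 - 2*E/9)
k = 11565932/41 (k = 1308/41 + 282064 = 11565932/41 ≈ 2.8210e+5)
1/(k + v(925, 240)) = 1/(11565932/41 + (-199/9 - 2/9*925)) = 1/(11565932/41 + (-199/9 - 1850/9)) = 1/(11565932/41 - 683/3) = 1/(34669793/123) = 123/34669793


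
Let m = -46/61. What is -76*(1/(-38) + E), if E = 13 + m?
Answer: -56650/61 ≈ -928.69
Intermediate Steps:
m = -46/61 (m = -46*1/61 = -46/61 ≈ -0.75410)
E = 747/61 (E = 13 - 46/61 = 747/61 ≈ 12.246)
-76*(1/(-38) + E) = -76*(1/(-38) + 747/61) = -76*(-1/38 + 747/61) = -76*28325/2318 = -56650/61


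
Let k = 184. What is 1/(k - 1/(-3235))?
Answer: 3235/595241 ≈ 0.0054348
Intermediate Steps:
1/(k - 1/(-3235)) = 1/(184 - 1/(-3235)) = 1/(184 - 1*(-1/3235)) = 1/(184 + 1/3235) = 1/(595241/3235) = 3235/595241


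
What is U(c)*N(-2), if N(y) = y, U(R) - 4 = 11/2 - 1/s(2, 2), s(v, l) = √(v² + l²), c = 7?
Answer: -19 + √2/2 ≈ -18.293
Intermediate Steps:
s(v, l) = √(l² + v²)
U(R) = 19/2 - √2/4 (U(R) = 4 + (11/2 - 1/(√(2² + 2²))) = 4 + (11*(½) - 1/(√(4 + 4))) = 4 + (11/2 - 1/(√8)) = 4 + (11/2 - 1/(2*√2)) = 4 + (11/2 - √2/4) = 19/2 - √2/4)
U(c)*N(-2) = (19/2 - √2/4)*(-2) = -19 + √2/2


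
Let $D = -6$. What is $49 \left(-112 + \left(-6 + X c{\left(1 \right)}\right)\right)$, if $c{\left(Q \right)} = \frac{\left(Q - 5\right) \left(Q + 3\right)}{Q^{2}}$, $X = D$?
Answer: $-1078$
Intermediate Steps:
$X = -6$
$c{\left(Q \right)} = \frac{\left(-5 + Q\right) \left(3 + Q\right)}{Q^{2}}$
$49 \left(-112 + \left(-6 + X c{\left(1 \right)}\right)\right) = 49 \left(-112 - \left(6 + 6 \left(1 - 15 \cdot 1^{-2} - \frac{2}{1}\right)\right)\right) = 49 \left(-112 - \left(6 + 6 \left(1 - 15 - 2\right)\right)\right) = 49 \left(-112 - -90\right) = 49 \left(-112 + \left(-6 + 96\right)\right) = 49 \left(-112 + 90\right) = 49 \left(-22\right) = -1078$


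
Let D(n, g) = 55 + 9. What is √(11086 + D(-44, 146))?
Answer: 5*√446 ≈ 105.59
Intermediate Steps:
D(n, g) = 64
√(11086 + D(-44, 146)) = √(11086 + 64) = √11150 = 5*√446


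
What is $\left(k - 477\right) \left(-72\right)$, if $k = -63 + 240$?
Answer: $21600$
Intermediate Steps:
$k = 177$
$\left(k - 477\right) \left(-72\right) = \left(177 - 477\right) \left(-72\right) = \left(-300\right) \left(-72\right) = 21600$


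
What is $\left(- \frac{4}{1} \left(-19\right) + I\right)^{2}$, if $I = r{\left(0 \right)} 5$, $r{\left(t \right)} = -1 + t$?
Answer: $5041$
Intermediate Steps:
$I = -5$ ($I = \left(-1 + 0\right) 5 = \left(-1\right) 5 = -5$)
$\left(- \frac{4}{1} \left(-19\right) + I\right)^{2} = \left(- \frac{4}{1} \left(-19\right) - 5\right)^{2} = \left(\left(-4\right) 1 \left(-19\right) - 5\right)^{2} = \left(\left(-4\right) \left(-19\right) - 5\right)^{2} = \left(76 - 5\right)^{2} = 71^{2} = 5041$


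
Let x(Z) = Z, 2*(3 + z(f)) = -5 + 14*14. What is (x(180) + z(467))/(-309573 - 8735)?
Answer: -545/636616 ≈ -0.00085609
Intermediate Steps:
z(f) = 185/2 (z(f) = -3 + (-5 + 14*14)/2 = -3 + (-5 + 196)/2 = -3 + (1/2)*191 = -3 + 191/2 = 185/2)
(x(180) + z(467))/(-309573 - 8735) = (180 + 185/2)/(-309573 - 8735) = (545/2)/(-318308) = (545/2)*(-1/318308) = -545/636616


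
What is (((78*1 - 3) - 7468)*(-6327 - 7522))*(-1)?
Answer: -102385657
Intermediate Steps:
(((78*1 - 3) - 7468)*(-6327 - 7522))*(-1) = (((78 - 3) - 7468)*(-13849))*(-1) = ((75 - 7468)*(-13849))*(-1) = -7393*(-13849)*(-1) = 102385657*(-1) = -102385657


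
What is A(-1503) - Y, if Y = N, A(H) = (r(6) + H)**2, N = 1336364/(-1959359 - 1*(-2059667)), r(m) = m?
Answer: 56197448602/25077 ≈ 2.2410e+6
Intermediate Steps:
N = 334091/25077 (N = 1336364/(-1959359 + 2059667) = 1336364/100308 = 1336364*(1/100308) = 334091/25077 ≈ 13.323)
A(H) = (6 + H)**2
Y = 334091/25077 ≈ 13.323
A(-1503) - Y = (6 - 1503)**2 - 1*334091/25077 = (-1497)**2 - 334091/25077 = 2241009 - 334091/25077 = 56197448602/25077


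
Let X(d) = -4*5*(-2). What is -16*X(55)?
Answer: -640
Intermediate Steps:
X(d) = 40 (X(d) = -20*(-2) = 40)
-16*X(55) = -16*40 = -640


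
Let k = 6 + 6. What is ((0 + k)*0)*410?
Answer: 0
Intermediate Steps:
k = 12
((0 + k)*0)*410 = ((0 + 12)*0)*410 = (12*0)*410 = 0*410 = 0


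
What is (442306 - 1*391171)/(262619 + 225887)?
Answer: 51135/488506 ≈ 0.10468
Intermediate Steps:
(442306 - 1*391171)/(262619 + 225887) = (442306 - 391171)/488506 = 51135*(1/488506) = 51135/488506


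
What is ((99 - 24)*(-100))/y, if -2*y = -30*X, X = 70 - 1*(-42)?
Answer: -125/28 ≈ -4.4643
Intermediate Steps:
X = 112 (X = 70 + 42 = 112)
y = 1680 (y = -(-15)*112 = -½*(-3360) = 1680)
((99 - 24)*(-100))/y = ((99 - 24)*(-100))/1680 = (75*(-100))*(1/1680) = -7500*1/1680 = -125/28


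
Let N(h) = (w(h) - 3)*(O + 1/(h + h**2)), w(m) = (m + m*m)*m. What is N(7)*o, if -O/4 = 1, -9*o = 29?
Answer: 2515663/504 ≈ 4991.4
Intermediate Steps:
o = -29/9 (o = -1/9*29 = -29/9 ≈ -3.2222)
w(m) = m*(m + m**2) (w(m) = (m + m**2)*m = m*(m + m**2))
O = -4 (O = -4*1 = -4)
N(h) = (-4 + 1/(h + h**2))*(-3 + h**2*(1 + h)) (N(h) = (h**2*(1 + h) - 3)*(-4 + 1/(h + h**2)) = (-3 + h**2*(1 + h))*(-4 + 1/(h + h**2)) = (-4 + 1/(h + h**2))*(-3 + h**2*(1 + h)))
N(7)*o = ((-3 - 8*7**4 - 4*7**5 - 3*7**3 + 12*7 + 13*7**2)/(7*(1 + 7)))*(-29/9) = ((1/7)*(-3 - 8*2401 - 4*16807 - 3*343 + 84 + 13*49)/8)*(-29/9) = ((1/7)*(1/8)*(-3 - 19208 - 67228 - 1029 + 84 + 637))*(-29/9) = ((1/7)*(1/8)*(-86747))*(-29/9) = -86747/56*(-29/9) = 2515663/504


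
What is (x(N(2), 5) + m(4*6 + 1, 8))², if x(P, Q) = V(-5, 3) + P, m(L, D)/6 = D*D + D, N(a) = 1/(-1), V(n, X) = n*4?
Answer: 168921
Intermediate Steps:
V(n, X) = 4*n
N(a) = -1
m(L, D) = 6*D + 6*D² (m(L, D) = 6*(D*D + D) = 6*(D² + D) = 6*(D + D²) = 6*D + 6*D²)
x(P, Q) = -20 + P (x(P, Q) = 4*(-5) + P = -20 + P)
(x(N(2), 5) + m(4*6 + 1, 8))² = ((-20 - 1) + 6*8*(1 + 8))² = (-21 + 6*8*9)² = (-21 + 432)² = 411² = 168921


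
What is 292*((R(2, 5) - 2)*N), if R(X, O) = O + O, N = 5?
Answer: 11680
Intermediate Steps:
R(X, O) = 2*O
292*((R(2, 5) - 2)*N) = 292*((2*5 - 2)*5) = 292*((10 - 2)*5) = 292*(8*5) = 292*40 = 11680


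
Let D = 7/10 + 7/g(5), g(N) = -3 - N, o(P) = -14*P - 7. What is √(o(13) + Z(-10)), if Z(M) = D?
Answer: I*√75670/20 ≈ 13.754*I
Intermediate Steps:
o(P) = -7 - 14*P
D = -7/40 (D = 7/10 + 7/(-3 - 1*5) = 7*(⅒) + 7/(-3 - 5) = 7/10 + 7/(-8) = 7/10 + 7*(-⅛) = 7/10 - 7/8 = -7/40 ≈ -0.17500)
Z(M) = -7/40
√(o(13) + Z(-10)) = √((-7 - 14*13) - 7/40) = √((-7 - 182) - 7/40) = √(-189 - 7/40) = √(-7567/40) = I*√75670/20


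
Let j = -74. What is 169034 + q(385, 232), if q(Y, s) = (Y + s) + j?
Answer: 169577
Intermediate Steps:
q(Y, s) = -74 + Y + s (q(Y, s) = (Y + s) - 74 = -74 + Y + s)
169034 + q(385, 232) = 169034 + (-74 + 385 + 232) = 169034 + 543 = 169577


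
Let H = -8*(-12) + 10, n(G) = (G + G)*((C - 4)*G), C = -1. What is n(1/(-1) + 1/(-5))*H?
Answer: -7632/5 ≈ -1526.4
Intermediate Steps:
n(G) = -10*G**2 (n(G) = (G + G)*((-1 - 4)*G) = (2*G)*(-5*G) = -10*G**2)
H = 106 (H = 96 + 10 = 106)
n(1/(-1) + 1/(-5))*H = -10*(1/(-1) + 1/(-5))**2*106 = -10*(1*(-1) + 1*(-1/5))**2*106 = -10*(-1 - 1/5)**2*106 = -10*(-6/5)**2*106 = -10*36/25*106 = -72/5*106 = -7632/5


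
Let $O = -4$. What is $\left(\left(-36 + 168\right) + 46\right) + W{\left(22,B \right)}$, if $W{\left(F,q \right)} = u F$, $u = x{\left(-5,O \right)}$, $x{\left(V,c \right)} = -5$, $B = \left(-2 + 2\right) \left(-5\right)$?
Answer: $68$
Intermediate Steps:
$B = 0$ ($B = 0 \left(-5\right) = 0$)
$u = -5$
$W{\left(F,q \right)} = - 5 F$
$\left(\left(-36 + 168\right) + 46\right) + W{\left(22,B \right)} = \left(\left(-36 + 168\right) + 46\right) - 110 = \left(132 + 46\right) - 110 = 178 - 110 = 68$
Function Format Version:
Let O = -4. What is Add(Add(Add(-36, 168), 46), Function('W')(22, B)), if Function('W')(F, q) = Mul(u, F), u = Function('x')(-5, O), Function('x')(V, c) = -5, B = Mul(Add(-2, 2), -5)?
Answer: 68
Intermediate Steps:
B = 0 (B = Mul(0, -5) = 0)
u = -5
Function('W')(F, q) = Mul(-5, F)
Add(Add(Add(-36, 168), 46), Function('W')(22, B)) = Add(Add(Add(-36, 168), 46), Mul(-5, 22)) = Add(Add(132, 46), -110) = Add(178, -110) = 68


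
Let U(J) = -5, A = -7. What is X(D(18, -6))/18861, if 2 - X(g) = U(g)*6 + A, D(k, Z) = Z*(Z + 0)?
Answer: 13/6287 ≈ 0.0020678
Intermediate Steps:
D(k, Z) = Z² (D(k, Z) = Z*Z = Z²)
X(g) = 39 (X(g) = 2 - (-5*6 - 7) = 2 - (-30 - 7) = 2 - 1*(-37) = 2 + 37 = 39)
X(D(18, -6))/18861 = 39/18861 = 39*(1/18861) = 13/6287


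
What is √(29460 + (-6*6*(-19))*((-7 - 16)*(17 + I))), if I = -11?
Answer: 2*I*√16233 ≈ 254.82*I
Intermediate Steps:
√(29460 + (-6*6*(-19))*((-7 - 16)*(17 + I))) = √(29460 + (-6*6*(-19))*((-7 - 16)*(17 - 11))) = √(29460 + (-36*(-19))*(-23*6)) = √(29460 + 684*(-138)) = √(29460 - 94392) = √(-64932) = 2*I*√16233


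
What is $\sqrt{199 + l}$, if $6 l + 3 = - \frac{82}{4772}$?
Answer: $\frac{11 \sqrt{84052815}}{7158} \approx 14.089$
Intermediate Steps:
$l = - \frac{7199}{14316}$ ($l = - \frac{1}{2} + \frac{\left(-82\right) \frac{1}{4772}}{6} = - \frac{1}{2} + \frac{1}{6} \left(- \frac{41}{2386}\right) = - \frac{1}{2} - \frac{41}{14316} = - \frac{7199}{14316} \approx -0.50286$)
$\sqrt{199 + l} = \sqrt{199 - \frac{7199}{14316}} = \sqrt{\frac{2841685}{14316}} = \frac{11 \sqrt{84052815}}{7158}$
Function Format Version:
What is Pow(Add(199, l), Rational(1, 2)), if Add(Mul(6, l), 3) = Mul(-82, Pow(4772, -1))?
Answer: Mul(Rational(11, 7158), Pow(84052815, Rational(1, 2))) ≈ 14.089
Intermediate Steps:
l = Rational(-7199, 14316) (l = Add(Rational(-1, 2), Mul(Rational(1, 6), Mul(-82, Pow(4772, -1)))) = Add(Rational(-1, 2), Mul(Rational(1, 6), Mul(-82, Rational(1, 4772)))) = Add(Rational(-1, 2), Mul(Rational(1, 6), Rational(-41, 2386))) = Add(Rational(-1, 2), Rational(-41, 14316)) = Rational(-7199, 14316) ≈ -0.50286)
Pow(Add(199, l), Rational(1, 2)) = Pow(Add(199, Rational(-7199, 14316)), Rational(1, 2)) = Pow(Rational(2841685, 14316), Rational(1, 2)) = Mul(Rational(11, 7158), Pow(84052815, Rational(1, 2)))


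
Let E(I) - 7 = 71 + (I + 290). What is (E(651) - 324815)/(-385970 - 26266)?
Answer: 2453/3123 ≈ 0.78546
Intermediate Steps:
E(I) = 368 + I (E(I) = 7 + (71 + (I + 290)) = 7 + (71 + (290 + I)) = 7 + (361 + I) = 368 + I)
(E(651) - 324815)/(-385970 - 26266) = ((368 + 651) - 324815)/(-385970 - 26266) = (1019 - 324815)/(-412236) = -323796*(-1/412236) = 2453/3123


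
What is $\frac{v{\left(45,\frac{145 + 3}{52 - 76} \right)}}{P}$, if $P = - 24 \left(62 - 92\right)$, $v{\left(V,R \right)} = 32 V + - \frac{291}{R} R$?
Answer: $\frac{383}{240} \approx 1.5958$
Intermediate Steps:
$v{\left(V,R \right)} = -291 + 32 V$ ($v{\left(V,R \right)} = 32 V - 291 = -291 + 32 V$)
$P = 720$ ($P = \left(-24\right) \left(-30\right) = 720$)
$\frac{v{\left(45,\frac{145 + 3}{52 - 76} \right)}}{P} = \frac{-291 + 32 \cdot 45}{720} = \left(-291 + 1440\right) \frac{1}{720} = 1149 \cdot \frac{1}{720} = \frac{383}{240}$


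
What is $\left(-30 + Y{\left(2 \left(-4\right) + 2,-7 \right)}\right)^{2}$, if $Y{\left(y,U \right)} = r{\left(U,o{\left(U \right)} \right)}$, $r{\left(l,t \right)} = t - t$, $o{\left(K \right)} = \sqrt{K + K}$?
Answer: $900$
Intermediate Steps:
$o{\left(K \right)} = \sqrt{2} \sqrt{K}$ ($o{\left(K \right)} = \sqrt{2 K} = \sqrt{2} \sqrt{K}$)
$r{\left(l,t \right)} = 0$
$Y{\left(y,U \right)} = 0$
$\left(-30 + Y{\left(2 \left(-4\right) + 2,-7 \right)}\right)^{2} = \left(-30 + 0\right)^{2} = \left(-30\right)^{2} = 900$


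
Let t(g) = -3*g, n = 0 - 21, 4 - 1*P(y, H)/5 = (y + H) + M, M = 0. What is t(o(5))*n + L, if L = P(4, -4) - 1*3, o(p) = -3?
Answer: -172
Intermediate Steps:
P(y, H) = 20 - 5*H - 5*y (P(y, H) = 20 - 5*((y + H) + 0) = 20 - 5*((H + y) + 0) = 20 - 5*(H + y) = 20 + (-5*H - 5*y) = 20 - 5*H - 5*y)
n = -21
L = 17 (L = (20 - 5*(-4) - 5*4) - 1*3 = (20 + 20 - 20) - 3 = 20 - 3 = 17)
t(o(5))*n + L = -3*(-3)*(-21) + 17 = 9*(-21) + 17 = -189 + 17 = -172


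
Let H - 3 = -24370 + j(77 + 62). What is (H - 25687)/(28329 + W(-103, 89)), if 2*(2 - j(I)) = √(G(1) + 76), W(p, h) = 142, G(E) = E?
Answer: -50052/28471 - √77/56942 ≈ -1.7582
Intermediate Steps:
j(I) = 2 - √77/2 (j(I) = 2 - √(1 + 76)/2 = 2 - √77/2)
H = -24365 - √77/2 (H = 3 + (-24370 + (2 - √77/2)) = 3 + (-24368 - √77/2) = -24365 - √77/2 ≈ -24369.)
(H - 25687)/(28329 + W(-103, 89)) = ((-24365 - √77/2) - 25687)/(28329 + 142) = (-50052 - √77/2)/28471 = (-50052 - √77/2)*(1/28471) = -50052/28471 - √77/56942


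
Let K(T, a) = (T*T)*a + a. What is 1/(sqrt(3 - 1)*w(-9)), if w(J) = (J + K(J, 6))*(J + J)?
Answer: -sqrt(2)/17388 ≈ -8.1333e-5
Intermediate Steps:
K(T, a) = a + a*T**2 (K(T, a) = T**2*a + a = a*T**2 + a = a + a*T**2)
w(J) = 2*J*(6 + J + 6*J**2) (w(J) = (J + 6*(1 + J**2))*(J + J) = (J + (6 + 6*J**2))*(2*J) = (6 + J + 6*J**2)*(2*J) = 2*J*(6 + J + 6*J**2))
1/(sqrt(3 - 1)*w(-9)) = 1/(sqrt(3 - 1)*(2*(-9)*(6 - 9 + 6*(-9)**2))) = 1/(sqrt(2)*(2*(-9)*(6 - 9 + 6*81))) = 1/(sqrt(2)*(2*(-9)*(6 - 9 + 486))) = 1/(sqrt(2)*(2*(-9)*483)) = 1/(sqrt(2)*(-8694)) = 1/(-8694*sqrt(2)) = -sqrt(2)/17388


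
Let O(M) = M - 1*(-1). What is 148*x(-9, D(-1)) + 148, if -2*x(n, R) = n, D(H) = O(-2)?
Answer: 814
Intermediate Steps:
O(M) = 1 + M (O(M) = M + 1 = 1 + M)
D(H) = -1 (D(H) = 1 - 2 = -1)
x(n, R) = -n/2
148*x(-9, D(-1)) + 148 = 148*(-1/2*(-9)) + 148 = 148*(9/2) + 148 = 666 + 148 = 814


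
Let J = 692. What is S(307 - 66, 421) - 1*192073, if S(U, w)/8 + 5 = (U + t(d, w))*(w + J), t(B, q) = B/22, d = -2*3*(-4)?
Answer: 21598109/11 ≈ 1.9635e+6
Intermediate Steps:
d = 24 (d = -6*(-4) = 24)
t(B, q) = B/22 (t(B, q) = B*(1/22) = B/22)
S(U, w) = -40 + 8*(692 + w)*(12/11 + U) (S(U, w) = -40 + 8*((U + (1/22)*24)*(w + 692)) = -40 + 8*((U + 12/11)*(692 + w)) = -40 + 8*((12/11 + U)*(692 + w)) = -40 + 8*((692 + w)*(12/11 + U)) = -40 + 8*(692 + w)*(12/11 + U))
S(307 - 66, 421) - 1*192073 = (65992/11 + 5536*(307 - 66) + (96/11)*421 + 8*(307 - 66)*421) - 1*192073 = (65992/11 + 5536*241 + 40416/11 + 8*241*421) - 192073 = (65992/11 + 1334176 + 40416/11 + 811688) - 192073 = 23710912/11 - 192073 = 21598109/11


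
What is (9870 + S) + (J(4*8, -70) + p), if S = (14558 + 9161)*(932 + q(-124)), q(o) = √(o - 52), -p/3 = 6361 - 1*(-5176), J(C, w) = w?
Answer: 22081297 + 94876*I*√11 ≈ 2.2081e+7 + 3.1467e+5*I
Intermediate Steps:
p = -34611 (p = -3*(6361 - 1*(-5176)) = -3*(6361 + 5176) = -3*11537 = -34611)
q(o) = √(-52 + o)
S = 22106108 + 94876*I*√11 (S = (14558 + 9161)*(932 + √(-52 - 124)) = 23719*(932 + √(-176)) = 23719*(932 + 4*I*√11) = 22106108 + 94876*I*√11 ≈ 2.2106e+7 + 3.1467e+5*I)
(9870 + S) + (J(4*8, -70) + p) = (9870 + (22106108 + 94876*I*√11)) + (-70 - 34611) = (22115978 + 94876*I*√11) - 34681 = 22081297 + 94876*I*√11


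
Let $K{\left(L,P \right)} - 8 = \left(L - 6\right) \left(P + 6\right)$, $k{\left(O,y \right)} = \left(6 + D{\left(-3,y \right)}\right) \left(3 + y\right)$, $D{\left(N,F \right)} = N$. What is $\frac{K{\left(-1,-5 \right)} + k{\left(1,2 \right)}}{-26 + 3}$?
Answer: $- \frac{16}{23} \approx -0.69565$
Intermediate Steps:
$k{\left(O,y \right)} = 9 + 3 y$ ($k{\left(O,y \right)} = \left(6 - 3\right) \left(3 + y\right) = 3 \left(3 + y\right) = 9 + 3 y$)
$K{\left(L,P \right)} = 8 + \left(-6 + L\right) \left(6 + P\right)$ ($K{\left(L,P \right)} = 8 + \left(L - 6\right) \left(P + 6\right) = 8 + \left(-6 + L\right) \left(6 + P\right)$)
$\frac{K{\left(-1,-5 \right)} + k{\left(1,2 \right)}}{-26 + 3} = \frac{\left(-28 - -30 + 6 \left(-1\right) - -5\right) + \left(9 + 3 \cdot 2\right)}{-26 + 3} = \frac{\left(-28 + 30 - 6 + 5\right) + \left(9 + 6\right)}{-23} = - \frac{1 + 15}{23} = \left(- \frac{1}{23}\right) 16 = - \frac{16}{23}$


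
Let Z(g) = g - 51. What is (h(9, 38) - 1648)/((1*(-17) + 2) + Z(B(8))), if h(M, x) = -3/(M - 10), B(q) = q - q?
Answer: 1645/66 ≈ 24.924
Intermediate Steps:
B(q) = 0
h(M, x) = -3/(-10 + M)
Z(g) = -51 + g
(h(9, 38) - 1648)/((1*(-17) + 2) + Z(B(8))) = (-3/(-10 + 9) - 1648)/((1*(-17) + 2) + (-51 + 0)) = (-3/(-1) - 1648)/((-17 + 2) - 51) = (-3*(-1) - 1648)/(-15 - 51) = (3 - 1648)/(-66) = -1645*(-1/66) = 1645/66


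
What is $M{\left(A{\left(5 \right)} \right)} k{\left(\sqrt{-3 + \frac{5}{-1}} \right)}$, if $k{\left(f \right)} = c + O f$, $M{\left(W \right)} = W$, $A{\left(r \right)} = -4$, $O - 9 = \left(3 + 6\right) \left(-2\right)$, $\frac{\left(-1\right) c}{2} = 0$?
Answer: $72 i \sqrt{2} \approx 101.82 i$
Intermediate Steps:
$c = 0$ ($c = \left(-2\right) 0 = 0$)
$O = -9$ ($O = 9 + \left(3 + 6\right) \left(-2\right) = 9 + 9 \left(-2\right) = 9 - 18 = -9$)
$k{\left(f \right)} = - 9 f$ ($k{\left(f \right)} = 0 - 9 f = - 9 f$)
$M{\left(A{\left(5 \right)} \right)} k{\left(\sqrt{-3 + \frac{5}{-1}} \right)} = - 4 \left(- 9 \sqrt{-3 + \frac{5}{-1}}\right) = - 4 \left(- 9 \sqrt{-3 + 5 \left(-1\right)}\right) = - 4 \left(- 9 \sqrt{-3 - 5}\right) = - 4 \left(- 9 \sqrt{-8}\right) = - 4 \left(- 9 \cdot 2 i \sqrt{2}\right) = - 4 \left(- 18 i \sqrt{2}\right) = 72 i \sqrt{2}$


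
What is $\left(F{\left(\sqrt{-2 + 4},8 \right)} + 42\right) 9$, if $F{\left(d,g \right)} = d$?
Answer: $378 + 9 \sqrt{2} \approx 390.73$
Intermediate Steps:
$\left(F{\left(\sqrt{-2 + 4},8 \right)} + 42\right) 9 = \left(\sqrt{-2 + 4} + 42\right) 9 = \left(\sqrt{2} + 42\right) 9 = \left(42 + \sqrt{2}\right) 9 = 378 + 9 \sqrt{2}$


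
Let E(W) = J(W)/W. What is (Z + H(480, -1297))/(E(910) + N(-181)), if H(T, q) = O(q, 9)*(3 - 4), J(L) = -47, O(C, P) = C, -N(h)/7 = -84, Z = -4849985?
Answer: -4412306080/535033 ≈ -8246.8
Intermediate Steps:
N(h) = 588 (N(h) = -7*(-84) = 588)
H(T, q) = -q (H(T, q) = q*(3 - 4) = q*(-1) = -q)
E(W) = -47/W
(Z + H(480, -1297))/(E(910) + N(-181)) = (-4849985 - 1*(-1297))/(-47/910 + 588) = (-4849985 + 1297)/(-47*1/910 + 588) = -4848688/(-47/910 + 588) = -4848688/535033/910 = -4848688*910/535033 = -4412306080/535033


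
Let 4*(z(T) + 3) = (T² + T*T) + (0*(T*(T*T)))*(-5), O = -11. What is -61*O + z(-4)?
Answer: 676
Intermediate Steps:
z(T) = -3 + T²/2 (z(T) = -3 + ((T² + T*T) + (0*(T*(T*T)))*(-5))/4 = -3 + ((T² + T²) + (0*(T*T²))*(-5))/4 = -3 + (2*T² + (0*T³)*(-5))/4 = -3 + (2*T² + 0*(-5))/4 = -3 + (2*T² + 0)/4 = -3 + (2*T²)/4 = -3 + T²/2)
-61*O + z(-4) = -61*(-11) + (-3 + (½)*(-4)²) = 671 + (-3 + (½)*16) = 671 + (-3 + 8) = 671 + 5 = 676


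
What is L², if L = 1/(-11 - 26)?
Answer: 1/1369 ≈ 0.00073046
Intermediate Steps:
L = -1/37 (L = 1/(-37) = -1/37 ≈ -0.027027)
L² = (-1/37)² = 1/1369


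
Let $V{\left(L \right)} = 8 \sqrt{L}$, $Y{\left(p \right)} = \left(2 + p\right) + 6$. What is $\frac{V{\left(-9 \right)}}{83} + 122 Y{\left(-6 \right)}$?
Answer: $244 + \frac{24 i}{83} \approx 244.0 + 0.28916 i$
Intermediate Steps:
$Y{\left(p \right)} = 8 + p$
$\frac{V{\left(-9 \right)}}{83} + 122 Y{\left(-6 \right)} = \frac{8 \sqrt{-9}}{83} + 122 \left(8 - 6\right) = 8 \cdot 3 i \frac{1}{83} + 122 \cdot 2 = 24 i \frac{1}{83} + 244 = \frac{24 i}{83} + 244 = 244 + \frac{24 i}{83}$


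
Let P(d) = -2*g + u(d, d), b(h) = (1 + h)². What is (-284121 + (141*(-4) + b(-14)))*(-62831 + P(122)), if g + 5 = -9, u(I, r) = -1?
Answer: 17868742864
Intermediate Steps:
g = -14 (g = -5 - 9 = -14)
P(d) = 27 (P(d) = -2*(-14) - 1 = 28 - 1 = 27)
(-284121 + (141*(-4) + b(-14)))*(-62831 + P(122)) = (-284121 + (141*(-4) + (1 - 14)²))*(-62831 + 27) = (-284121 + (-564 + (-13)²))*(-62804) = (-284121 + (-564 + 169))*(-62804) = (-284121 - 395)*(-62804) = -284516*(-62804) = 17868742864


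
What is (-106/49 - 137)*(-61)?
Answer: 415959/49 ≈ 8489.0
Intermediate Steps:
(-106/49 - 137)*(-61) = -6819/49*(-61) = 415959/49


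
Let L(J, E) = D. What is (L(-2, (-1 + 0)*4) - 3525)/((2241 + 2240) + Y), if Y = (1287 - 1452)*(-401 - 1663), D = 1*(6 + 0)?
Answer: -3519/345041 ≈ -0.010199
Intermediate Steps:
D = 6 (D = 1*6 = 6)
L(J, E) = 6
Y = 340560 (Y = -165*(-2064) = 340560)
(L(-2, (-1 + 0)*4) - 3525)/((2241 + 2240) + Y) = (6 - 3525)/((2241 + 2240) + 340560) = -3519/(4481 + 340560) = -3519/345041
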